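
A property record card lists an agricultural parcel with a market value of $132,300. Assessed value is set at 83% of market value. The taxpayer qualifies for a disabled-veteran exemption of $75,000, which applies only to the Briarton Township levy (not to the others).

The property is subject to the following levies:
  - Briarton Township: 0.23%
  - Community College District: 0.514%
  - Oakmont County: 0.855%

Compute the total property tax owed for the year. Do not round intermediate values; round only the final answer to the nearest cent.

$1,583.35

Assessed value = $132,300 × 0.83 = $109,809
Briarton Township: ($109,809 − $75,000) × 0.0023 = $34,809 × 0.0023 = $80.0607
Community College District: $109,809 × 0.00514 = $564.41826
Oakmont County: $109,809 × 0.00855 = $938.86695
Total = $1,583.34591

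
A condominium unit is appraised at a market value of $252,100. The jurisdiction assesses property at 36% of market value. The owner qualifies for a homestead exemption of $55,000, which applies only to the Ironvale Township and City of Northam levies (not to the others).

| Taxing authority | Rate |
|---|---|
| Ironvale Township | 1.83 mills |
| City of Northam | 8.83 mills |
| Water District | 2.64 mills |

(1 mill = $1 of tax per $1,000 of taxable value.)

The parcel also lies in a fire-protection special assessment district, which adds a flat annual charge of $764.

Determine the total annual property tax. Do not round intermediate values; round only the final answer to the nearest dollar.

Assessed value = $252,100 × 0.36 = $90,756
Ironvale Township: ($90,756 − $55,000) × 0.00183 = $35,756 × 0.00183 = $65.43348
City of Northam: ($90,756 − $55,000) × 0.00883 = $35,756 × 0.00883 = $315.72548
Water District: $90,756 × 0.00264 = $239.59584
Levies subtotal = $620.7548
Total = $620.7548 + $764 = $1,384.7548

$1,385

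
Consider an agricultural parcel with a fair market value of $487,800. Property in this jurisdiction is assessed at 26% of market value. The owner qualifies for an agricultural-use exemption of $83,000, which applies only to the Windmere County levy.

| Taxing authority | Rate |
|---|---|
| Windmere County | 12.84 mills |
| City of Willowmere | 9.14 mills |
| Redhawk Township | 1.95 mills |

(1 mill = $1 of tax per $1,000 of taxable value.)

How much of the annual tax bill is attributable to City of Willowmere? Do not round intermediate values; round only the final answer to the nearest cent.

Assessed value = $487,800 × 0.26 = $126,828
City of Willowmere taxable value = $126,828 (exemption does not apply)
City of Willowmere levy = $126,828 × 0.00914 = $1,159.20792

$1,159.21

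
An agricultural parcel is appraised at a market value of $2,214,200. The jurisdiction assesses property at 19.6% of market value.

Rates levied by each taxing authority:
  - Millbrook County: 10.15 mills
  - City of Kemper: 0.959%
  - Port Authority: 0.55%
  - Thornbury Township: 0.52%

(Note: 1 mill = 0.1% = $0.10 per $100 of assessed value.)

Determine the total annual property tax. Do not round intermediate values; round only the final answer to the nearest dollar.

$13,210

Assessed value = $2,214,200 × 0.196 = $433,983.2
Millbrook County: $433,983.2 × 0.01015 = $4,404.92948
City of Kemper: $433,983.2 × 0.00959 = $4,161.898888
Port Authority: $433,983.2 × 0.0055 = $2,386.9076
Thornbury Township: $433,983.2 × 0.0052 = $2,256.71264
Total = $13,210.448608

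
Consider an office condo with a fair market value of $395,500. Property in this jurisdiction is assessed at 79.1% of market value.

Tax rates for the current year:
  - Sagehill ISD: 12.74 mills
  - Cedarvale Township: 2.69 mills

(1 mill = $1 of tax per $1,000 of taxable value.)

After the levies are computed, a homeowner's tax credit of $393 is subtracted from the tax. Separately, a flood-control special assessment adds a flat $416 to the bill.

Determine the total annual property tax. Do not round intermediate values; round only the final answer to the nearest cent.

$4,850.13

Assessed value = $395,500 × 0.791 = $312,840.5
Sagehill ISD: $312,840.5 × 0.01274 = $3,985.58797
Cedarvale Township: $312,840.5 × 0.00269 = $841.540945
Levies subtotal = $4,827.128915
After credit = $4,827.128915 − $393 = $4,434.128915
Total = $4,434.128915 + $416 = $4,850.128915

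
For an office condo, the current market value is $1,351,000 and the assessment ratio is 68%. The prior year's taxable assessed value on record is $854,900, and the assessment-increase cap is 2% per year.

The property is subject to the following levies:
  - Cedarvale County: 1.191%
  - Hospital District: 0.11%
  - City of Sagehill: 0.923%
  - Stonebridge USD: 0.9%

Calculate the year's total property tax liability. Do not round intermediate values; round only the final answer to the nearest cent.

$27,241.22

Uncapped assessed value = $1,351,000 × 0.68 = $918,680
Cap limit = $854,900 × 1.02 = $871,998
Taxable assessed value = min($918,680, $871,998) = $871,998 (cap binds)
Cedarvale County: $871,998 × 0.01191 = $10,385.49618
Hospital District: $871,998 × 0.0011 = $959.1978
City of Sagehill: $871,998 × 0.00923 = $8,048.54154
Stonebridge USD: $871,998 × 0.009 = $7,847.982
Total = $27,241.21752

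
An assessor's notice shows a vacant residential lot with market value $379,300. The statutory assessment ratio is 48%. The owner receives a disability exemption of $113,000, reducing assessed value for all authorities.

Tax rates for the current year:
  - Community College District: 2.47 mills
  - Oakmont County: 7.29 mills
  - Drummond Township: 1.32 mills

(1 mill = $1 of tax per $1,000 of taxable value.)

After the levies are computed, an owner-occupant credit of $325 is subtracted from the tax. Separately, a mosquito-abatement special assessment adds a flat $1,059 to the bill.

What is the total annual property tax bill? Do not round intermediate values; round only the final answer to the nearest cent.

$1,499.23

Assessed value = $379,300 × 0.48 = $182,064
Taxable value = $182,064 − $113,000 = $69,064
Community College District: $69,064 × 0.00247 = $170.58808
Oakmont County: $69,064 × 0.00729 = $503.47656
Drummond Township: $69,064 × 0.00132 = $91.16448
Levies subtotal = $765.22912
After credit = $765.22912 − $325 = $440.22912
Total = $440.22912 + $1,059 = $1,499.22912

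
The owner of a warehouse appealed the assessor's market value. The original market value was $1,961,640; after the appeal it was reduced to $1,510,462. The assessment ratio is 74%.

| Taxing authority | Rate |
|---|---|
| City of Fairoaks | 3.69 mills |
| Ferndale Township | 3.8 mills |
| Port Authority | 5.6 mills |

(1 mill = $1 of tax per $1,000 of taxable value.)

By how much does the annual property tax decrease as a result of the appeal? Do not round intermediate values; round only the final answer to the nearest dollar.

Old assessed value = $1,961,640 × 0.74 = $1,451,613.6
New assessed value = $1,510,462 × 0.74 = $1,117,741.88
Combined rate = 0.00369 + 0.0038 + 0.0056 = 0.01309
Old tax = $1,451,613.6 × 0.01309 = $19,001.622024
New tax = $1,117,741.88 × 0.01309 = $14,631.2412092
Reduction = $19,001.622024 − $14,631.2412092 = $4,370.3808148

$4,370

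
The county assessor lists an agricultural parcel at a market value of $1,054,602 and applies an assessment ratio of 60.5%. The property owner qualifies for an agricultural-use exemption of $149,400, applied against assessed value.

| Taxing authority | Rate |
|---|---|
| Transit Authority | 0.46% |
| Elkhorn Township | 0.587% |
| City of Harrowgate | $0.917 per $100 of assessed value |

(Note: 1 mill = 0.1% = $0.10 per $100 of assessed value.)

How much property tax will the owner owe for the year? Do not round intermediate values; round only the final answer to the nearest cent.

Assessed value = $1,054,602 × 0.605 = $638,034.21
Taxable value = $638,034.21 − $149,400 = $488,634.21
Transit Authority: $488,634.21 × 0.0046 = $2,247.717366
Elkhorn Township: $488,634.21 × 0.00587 = $2,868.2828127
City of Harrowgate: $488,634.21 × 0.00917 = $4,480.7757057
Total = $9,596.7758844

$9,596.78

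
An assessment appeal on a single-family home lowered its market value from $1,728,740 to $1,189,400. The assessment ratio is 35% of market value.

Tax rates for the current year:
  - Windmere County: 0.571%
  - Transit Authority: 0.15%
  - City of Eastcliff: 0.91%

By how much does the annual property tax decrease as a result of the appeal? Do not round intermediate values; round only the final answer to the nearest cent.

Old assessed value = $1,728,740 × 0.35 = $605,059
New assessed value = $1,189,400 × 0.35 = $416,290
Combined rate = 0.00571 + 0.0015 + 0.0091 = 0.01631
Old tax = $605,059 × 0.01631 = $9,868.51229
New tax = $416,290 × 0.01631 = $6,789.6899
Reduction = $9,868.51229 − $6,789.6899 = $3,078.82239

$3,078.82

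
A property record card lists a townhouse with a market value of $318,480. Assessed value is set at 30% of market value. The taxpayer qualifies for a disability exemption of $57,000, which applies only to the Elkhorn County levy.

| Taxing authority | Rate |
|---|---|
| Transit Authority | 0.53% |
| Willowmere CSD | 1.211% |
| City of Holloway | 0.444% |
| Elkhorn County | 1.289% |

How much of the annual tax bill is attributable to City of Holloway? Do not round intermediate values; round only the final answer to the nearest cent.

Assessed value = $318,480 × 0.3 = $95,544
City of Holloway taxable value = $95,544 (exemption does not apply)
City of Holloway levy = $95,544 × 0.00444 = $424.21536

$424.22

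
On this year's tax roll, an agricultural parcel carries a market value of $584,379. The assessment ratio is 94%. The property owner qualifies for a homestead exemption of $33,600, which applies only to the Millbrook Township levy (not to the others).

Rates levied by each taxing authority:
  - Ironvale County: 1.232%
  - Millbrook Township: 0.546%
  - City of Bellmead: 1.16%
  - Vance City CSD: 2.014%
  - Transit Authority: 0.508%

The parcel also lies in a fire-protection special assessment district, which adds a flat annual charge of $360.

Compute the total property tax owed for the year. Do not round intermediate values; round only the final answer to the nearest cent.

Assessed value = $584,379 × 0.94 = $549,316.26
Ironvale County: $549,316.26 × 0.01232 = $6,767.5763232
Millbrook Township: ($549,316.26 − $33,600) × 0.00546 = $515,716.26 × 0.00546 = $2,815.8107796
City of Bellmead: $549,316.26 × 0.0116 = $6,372.068616
Vance City CSD: $549,316.26 × 0.02014 = $11,063.2294764
Transit Authority: $549,316.26 × 0.00508 = $2,790.5266008
Levies subtotal = $29,809.211796
Total = $29,809.211796 + $360 = $30,169.211796

$30,169.21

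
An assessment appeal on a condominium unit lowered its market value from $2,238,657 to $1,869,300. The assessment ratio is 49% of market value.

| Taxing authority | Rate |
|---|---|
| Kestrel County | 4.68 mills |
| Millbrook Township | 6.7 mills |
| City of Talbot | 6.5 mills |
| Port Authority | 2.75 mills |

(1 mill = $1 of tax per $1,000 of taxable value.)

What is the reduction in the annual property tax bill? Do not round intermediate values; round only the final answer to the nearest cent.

$3,733.72

Old assessed value = $2,238,657 × 0.49 = $1,096,941.93
New assessed value = $1,869,300 × 0.49 = $915,957
Combined rate = 0.00468 + 0.0067 + 0.0065 + 0.00275 = 0.02063
Old tax = $1,096,941.93 × 0.02063 = $22,629.9120159
New tax = $915,957 × 0.02063 = $18,896.19291
Reduction = $22,629.9120159 − $18,896.19291 = $3,733.7191059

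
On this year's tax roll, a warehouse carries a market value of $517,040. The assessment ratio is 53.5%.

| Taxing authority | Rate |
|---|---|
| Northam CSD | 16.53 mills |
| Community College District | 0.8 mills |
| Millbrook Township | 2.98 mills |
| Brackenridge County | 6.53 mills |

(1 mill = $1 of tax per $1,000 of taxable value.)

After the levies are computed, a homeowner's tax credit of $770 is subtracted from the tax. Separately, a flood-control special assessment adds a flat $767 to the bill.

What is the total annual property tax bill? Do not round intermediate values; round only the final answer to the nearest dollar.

$7,421

Assessed value = $517,040 × 0.535 = $276,616.4
Northam CSD: $276,616.4 × 0.01653 = $4,572.469092
Community College District: $276,616.4 × 0.0008 = $221.29312
Millbrook Township: $276,616.4 × 0.00298 = $824.316872
Brackenridge County: $276,616.4 × 0.00653 = $1,806.305092
Levies subtotal = $7,424.384176
After credit = $7,424.384176 − $770 = $6,654.384176
Total = $6,654.384176 + $767 = $7,421.384176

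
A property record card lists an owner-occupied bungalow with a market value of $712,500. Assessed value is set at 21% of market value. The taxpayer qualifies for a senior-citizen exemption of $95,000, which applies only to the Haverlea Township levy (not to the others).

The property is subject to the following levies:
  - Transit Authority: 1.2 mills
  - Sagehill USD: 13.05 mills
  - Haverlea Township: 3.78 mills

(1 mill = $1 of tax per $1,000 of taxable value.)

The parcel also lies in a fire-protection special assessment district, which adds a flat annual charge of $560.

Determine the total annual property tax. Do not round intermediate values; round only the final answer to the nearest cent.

Assessed value = $712,500 × 0.21 = $149,625
Transit Authority: $149,625 × 0.0012 = $179.55
Sagehill USD: $149,625 × 0.01305 = $1,952.60625
Haverlea Township: ($149,625 − $95,000) × 0.00378 = $54,625 × 0.00378 = $206.4825
Levies subtotal = $2,338.63875
Total = $2,338.63875 + $560 = $2,898.63875

$2,898.64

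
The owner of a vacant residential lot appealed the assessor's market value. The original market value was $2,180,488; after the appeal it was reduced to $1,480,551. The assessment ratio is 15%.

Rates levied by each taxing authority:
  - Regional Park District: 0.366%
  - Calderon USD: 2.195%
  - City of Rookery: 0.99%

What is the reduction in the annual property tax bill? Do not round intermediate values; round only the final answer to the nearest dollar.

$3,728

Old assessed value = $2,180,488 × 0.15 = $327,073.2
New assessed value = $1,480,551 × 0.15 = $222,082.65
Combined rate = 0.00366 + 0.02195 + 0.0099 = 0.03551
Old tax = $327,073.2 × 0.03551 = $11,614.369332
New tax = $222,082.65 × 0.03551 = $7,886.1549015
Reduction = $11,614.369332 − $7,886.1549015 = $3,728.2144305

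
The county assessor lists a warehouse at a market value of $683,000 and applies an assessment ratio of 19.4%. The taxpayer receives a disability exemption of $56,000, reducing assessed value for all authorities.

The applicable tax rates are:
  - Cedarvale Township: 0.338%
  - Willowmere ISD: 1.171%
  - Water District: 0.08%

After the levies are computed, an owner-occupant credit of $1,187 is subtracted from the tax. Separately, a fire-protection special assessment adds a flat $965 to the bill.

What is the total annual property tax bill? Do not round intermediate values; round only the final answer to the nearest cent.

$993.62

Assessed value = $683,000 × 0.194 = $132,502
Taxable value = $132,502 − $56,000 = $76,502
Cedarvale Township: $76,502 × 0.00338 = $258.57676
Willowmere ISD: $76,502 × 0.01171 = $895.83842
Water District: $76,502 × 0.0008 = $61.2016
Levies subtotal = $1,215.61678
After credit = $1,215.61678 − $1,187 = $28.61678
Total = $28.61678 + $965 = $993.61678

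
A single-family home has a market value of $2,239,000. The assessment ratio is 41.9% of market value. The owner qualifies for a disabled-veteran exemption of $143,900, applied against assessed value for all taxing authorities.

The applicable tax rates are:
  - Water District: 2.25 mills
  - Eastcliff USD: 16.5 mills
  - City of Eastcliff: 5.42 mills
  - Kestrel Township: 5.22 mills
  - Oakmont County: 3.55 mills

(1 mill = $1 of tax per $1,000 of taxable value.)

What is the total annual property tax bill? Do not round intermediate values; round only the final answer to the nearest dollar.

$26,162

Assessed value = $2,239,000 × 0.419 = $938,141
Taxable value = $938,141 − $143,900 = $794,241
Water District: $794,241 × 0.00225 = $1,787.04225
Eastcliff USD: $794,241 × 0.0165 = $13,104.9765
City of Eastcliff: $794,241 × 0.00542 = $4,304.78622
Kestrel Township: $794,241 × 0.00522 = $4,145.93802
Oakmont County: $794,241 × 0.00355 = $2,819.55555
Total = $1,787.04225 + $13,104.9765 + $4,304.78622 + $4,145.93802 + $2,819.55555 = $26,162.29854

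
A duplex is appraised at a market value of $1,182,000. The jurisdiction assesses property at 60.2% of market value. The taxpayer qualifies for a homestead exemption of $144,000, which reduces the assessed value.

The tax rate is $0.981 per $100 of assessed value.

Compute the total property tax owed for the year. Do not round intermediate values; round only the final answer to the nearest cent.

$5,567.80

Assessed value = $1,182,000 × 0.602 = $711,564
Taxable value = $711,564 − $144,000 = $567,564
Tax = $567,564 × 0.00981 = $5,567.80284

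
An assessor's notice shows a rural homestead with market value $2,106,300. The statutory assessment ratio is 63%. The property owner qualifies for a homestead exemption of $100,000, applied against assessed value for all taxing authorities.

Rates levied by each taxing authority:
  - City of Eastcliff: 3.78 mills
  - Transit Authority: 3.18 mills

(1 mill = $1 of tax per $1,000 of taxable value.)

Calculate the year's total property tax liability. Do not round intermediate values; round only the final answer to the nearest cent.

Assessed value = $2,106,300 × 0.63 = $1,326,969
Taxable value = $1,326,969 − $100,000 = $1,226,969
City of Eastcliff: $1,226,969 × 0.00378 = $4,637.94282
Transit Authority: $1,226,969 × 0.00318 = $3,901.76142
Total = $4,637.94282 + $3,901.76142 = $8,539.70424

$8,539.70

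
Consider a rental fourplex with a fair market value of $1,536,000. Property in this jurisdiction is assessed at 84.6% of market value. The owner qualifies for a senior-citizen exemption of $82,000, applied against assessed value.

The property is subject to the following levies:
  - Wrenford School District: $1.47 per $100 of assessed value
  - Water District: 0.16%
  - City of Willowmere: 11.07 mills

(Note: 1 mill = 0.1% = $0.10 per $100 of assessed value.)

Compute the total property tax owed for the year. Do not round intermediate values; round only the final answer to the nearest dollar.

Assessed value = $1,536,000 × 0.846 = $1,299,456
Taxable value = $1,299,456 − $82,000 = $1,217,456
Wrenford School District: $1,217,456 × 0.0147 = $17,896.6032
Water District: $1,217,456 × 0.0016 = $1,947.9296
City of Willowmere: $1,217,456 × 0.01107 = $13,477.23792
Total = $33,321.77072

$33,322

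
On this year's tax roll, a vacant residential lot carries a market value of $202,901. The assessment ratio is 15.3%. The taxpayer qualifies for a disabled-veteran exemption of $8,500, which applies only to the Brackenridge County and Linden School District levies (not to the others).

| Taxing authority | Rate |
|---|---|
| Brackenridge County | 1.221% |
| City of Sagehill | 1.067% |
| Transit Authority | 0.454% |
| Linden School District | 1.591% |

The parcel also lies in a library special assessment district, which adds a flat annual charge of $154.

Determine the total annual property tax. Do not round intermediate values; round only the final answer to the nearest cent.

$1,260.11

Assessed value = $202,901 × 0.153 = $31,043.853
Brackenridge County: ($31,043.853 − $8,500) × 0.01221 = $22,543.853 × 0.01221 = $275.26044513
City of Sagehill: $31,043.853 × 0.01067 = $331.23791151
Transit Authority: $31,043.853 × 0.00454 = $140.93909262
Linden School District: ($31,043.853 − $8,500) × 0.01591 = $22,543.853 × 0.01591 = $358.67270123
Levies subtotal = $1,106.11015049
Total = $1,106.11015049 + $154 = $1,260.11015049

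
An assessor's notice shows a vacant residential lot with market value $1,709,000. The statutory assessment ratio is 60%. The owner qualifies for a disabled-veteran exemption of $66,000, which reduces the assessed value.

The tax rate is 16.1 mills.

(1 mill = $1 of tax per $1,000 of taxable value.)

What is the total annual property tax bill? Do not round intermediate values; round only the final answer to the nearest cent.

Assessed value = $1,709,000 × 0.6 = $1,025,400
Taxable value = $1,025,400 − $66,000 = $959,400
Tax = $959,400 × 0.0161 = $15,446.34

$15,446.34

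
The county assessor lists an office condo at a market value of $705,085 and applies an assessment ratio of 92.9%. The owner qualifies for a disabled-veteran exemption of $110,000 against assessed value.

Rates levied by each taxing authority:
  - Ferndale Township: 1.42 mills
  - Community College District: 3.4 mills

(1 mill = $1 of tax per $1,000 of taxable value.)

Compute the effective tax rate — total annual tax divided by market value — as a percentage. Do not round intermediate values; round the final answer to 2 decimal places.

Assessed value = $705,085 × 0.929 = $655,023.965
Taxable value = $655,023.965 − $110,000 = $545,023.965
Ferndale Township: $545,023.965 × 0.00142 = $773.9340303
Community College District: $545,023.965 × 0.0034 = $1,853.081481
Total tax = $2,627.0155113
Effective rate = $2,627.0155113 ÷ $705,085 = 0.37% of market value

0.37%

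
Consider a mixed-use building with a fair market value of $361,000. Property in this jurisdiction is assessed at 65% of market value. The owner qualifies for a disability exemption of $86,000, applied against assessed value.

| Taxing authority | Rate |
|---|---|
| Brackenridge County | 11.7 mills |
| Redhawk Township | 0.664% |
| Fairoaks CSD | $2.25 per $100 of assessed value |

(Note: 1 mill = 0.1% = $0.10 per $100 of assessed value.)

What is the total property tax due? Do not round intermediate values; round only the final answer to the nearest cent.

$6,070.87

Assessed value = $361,000 × 0.65 = $234,650
Taxable value = $234,650 − $86,000 = $148,650
Brackenridge County: $148,650 × 0.0117 = $1,739.205
Redhawk Township: $148,650 × 0.00664 = $987.036
Fairoaks CSD: $148,650 × 0.0225 = $3,344.625
Total = $6,070.866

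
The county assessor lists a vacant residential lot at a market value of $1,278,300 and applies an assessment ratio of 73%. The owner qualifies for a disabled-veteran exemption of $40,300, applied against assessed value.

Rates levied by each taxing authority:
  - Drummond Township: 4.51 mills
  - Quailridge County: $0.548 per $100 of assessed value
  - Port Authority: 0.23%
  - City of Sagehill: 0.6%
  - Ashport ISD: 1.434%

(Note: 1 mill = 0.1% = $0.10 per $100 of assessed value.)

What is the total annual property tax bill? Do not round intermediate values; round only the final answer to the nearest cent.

$29,133.99

Assessed value = $1,278,300 × 0.73 = $933,159
Taxable value = $933,159 − $40,300 = $892,859
Drummond Township: $892,859 × 0.00451 = $4,026.79409
Quailridge County: $892,859 × 0.00548 = $4,892.86732
Port Authority: $892,859 × 0.0023 = $2,053.5757
City of Sagehill: $892,859 × 0.006 = $5,357.154
Ashport ISD: $892,859 × 0.01434 = $12,803.59806
Total = $29,133.98917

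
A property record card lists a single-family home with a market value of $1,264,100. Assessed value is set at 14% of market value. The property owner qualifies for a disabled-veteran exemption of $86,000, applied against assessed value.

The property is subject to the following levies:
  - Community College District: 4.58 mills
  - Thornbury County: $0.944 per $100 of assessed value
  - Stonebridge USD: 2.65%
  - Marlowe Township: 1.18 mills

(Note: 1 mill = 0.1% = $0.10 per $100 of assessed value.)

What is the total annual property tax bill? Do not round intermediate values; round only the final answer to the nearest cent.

Assessed value = $1,264,100 × 0.14 = $176,974
Taxable value = $176,974 − $86,000 = $90,974
Community College District: $90,974 × 0.00458 = $416.66092
Thornbury County: $90,974 × 0.00944 = $858.79456
Stonebridge USD: $90,974 × 0.0265 = $2,410.811
Marlowe Township: $90,974 × 0.00118 = $107.34932
Total = $3,793.6158

$3,793.62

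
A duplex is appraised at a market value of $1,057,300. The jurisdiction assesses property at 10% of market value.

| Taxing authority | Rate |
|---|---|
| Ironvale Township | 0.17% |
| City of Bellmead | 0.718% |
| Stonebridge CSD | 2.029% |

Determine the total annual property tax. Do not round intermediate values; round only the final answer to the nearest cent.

$3,084.14

Assessed value = $1,057,300 × 0.1 = $105,730
Ironvale Township: $105,730 × 0.0017 = $179.741
City of Bellmead: $105,730 × 0.00718 = $759.1414
Stonebridge CSD: $105,730 × 0.02029 = $2,145.2617
Total = $179.741 + $759.1414 + $2,145.2617 = $3,084.1441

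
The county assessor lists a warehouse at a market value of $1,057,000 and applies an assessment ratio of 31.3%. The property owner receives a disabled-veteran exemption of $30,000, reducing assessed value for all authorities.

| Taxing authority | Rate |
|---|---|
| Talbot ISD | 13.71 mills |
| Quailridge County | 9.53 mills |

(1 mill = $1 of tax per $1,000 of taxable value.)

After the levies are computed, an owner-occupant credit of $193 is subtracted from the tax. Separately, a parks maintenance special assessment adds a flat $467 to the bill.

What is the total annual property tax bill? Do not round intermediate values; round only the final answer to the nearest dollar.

$7,266

Assessed value = $1,057,000 × 0.313 = $330,841
Taxable value = $330,841 − $30,000 = $300,841
Talbot ISD: $300,841 × 0.01371 = $4,124.53011
Quailridge County: $300,841 × 0.00953 = $2,867.01473
Levies subtotal = $6,991.54484
After credit = $6,991.54484 − $193 = $6,798.54484
Total = $6,798.54484 + $467 = $7,265.54484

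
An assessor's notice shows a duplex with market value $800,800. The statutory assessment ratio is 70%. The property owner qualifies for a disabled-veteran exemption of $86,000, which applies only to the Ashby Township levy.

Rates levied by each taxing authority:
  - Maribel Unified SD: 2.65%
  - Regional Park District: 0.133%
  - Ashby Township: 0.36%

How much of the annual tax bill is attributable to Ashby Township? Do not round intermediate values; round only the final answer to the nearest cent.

Assessed value = $800,800 × 0.7 = $560,560
Ashby Township taxable value = $560,560 − $86,000 = $474,560
Ashby Township levy = $474,560 × 0.0036 = $1,708.416

$1,708.42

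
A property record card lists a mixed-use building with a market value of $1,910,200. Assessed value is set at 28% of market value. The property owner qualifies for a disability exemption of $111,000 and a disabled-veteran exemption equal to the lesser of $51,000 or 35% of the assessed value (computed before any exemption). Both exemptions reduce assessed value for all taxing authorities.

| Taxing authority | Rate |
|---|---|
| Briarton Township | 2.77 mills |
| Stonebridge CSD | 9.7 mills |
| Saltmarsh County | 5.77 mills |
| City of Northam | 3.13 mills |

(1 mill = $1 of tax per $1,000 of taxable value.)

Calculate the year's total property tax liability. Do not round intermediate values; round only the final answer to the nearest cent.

$7,967.93

Assessed value = $1,910,200 × 0.28 = $534,856
Disabled-veteran exemption = min($51,000, 35% × $534,856) = min($51,000, $187,199.6) = $51,000 (dollar cap binds)
Taxable value = $534,856 − $111,000 − $51,000 = $372,856
Briarton Township: $372,856 × 0.00277 = $1,032.81112
Stonebridge CSD: $372,856 × 0.0097 = $3,616.7032
Saltmarsh County: $372,856 × 0.00577 = $2,151.37912
City of Northam: $372,856 × 0.00313 = $1,167.03928
Total = $7,967.93272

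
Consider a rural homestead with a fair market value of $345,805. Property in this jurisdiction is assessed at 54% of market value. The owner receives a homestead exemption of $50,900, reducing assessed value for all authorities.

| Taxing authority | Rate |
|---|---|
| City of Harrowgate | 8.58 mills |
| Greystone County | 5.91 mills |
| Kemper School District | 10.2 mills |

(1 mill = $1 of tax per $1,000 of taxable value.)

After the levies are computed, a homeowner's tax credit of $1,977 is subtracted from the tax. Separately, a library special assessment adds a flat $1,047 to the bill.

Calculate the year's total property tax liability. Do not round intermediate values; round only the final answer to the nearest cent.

$2,423.76

Assessed value = $345,805 × 0.54 = $186,734.7
Taxable value = $186,734.7 − $50,900 = $135,834.7
City of Harrowgate: $135,834.7 × 0.00858 = $1,165.461726
Greystone County: $135,834.7 × 0.00591 = $802.783077
Kemper School District: $135,834.7 × 0.0102 = $1,385.51394
Levies subtotal = $3,353.758743
After credit = $3,353.758743 − $1,977 = $1,376.758743
Total = $1,376.758743 + $1,047 = $2,423.758743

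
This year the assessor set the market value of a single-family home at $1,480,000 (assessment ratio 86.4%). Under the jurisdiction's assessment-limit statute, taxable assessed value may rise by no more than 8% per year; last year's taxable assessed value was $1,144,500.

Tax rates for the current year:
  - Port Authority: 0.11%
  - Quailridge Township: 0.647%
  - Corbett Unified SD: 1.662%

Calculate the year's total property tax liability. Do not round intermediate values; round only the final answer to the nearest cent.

Uncapped assessed value = $1,480,000 × 0.864 = $1,278,720
Cap limit = $1,144,500 × 1.08 = $1,236,060
Taxable assessed value = min($1,278,720, $1,236,060) = $1,236,060 (cap binds)
Port Authority: $1,236,060 × 0.0011 = $1,359.666
Quailridge Township: $1,236,060 × 0.00647 = $7,997.3082
Corbett Unified SD: $1,236,060 × 0.01662 = $20,543.3172
Total = $29,900.2914

$29,900.29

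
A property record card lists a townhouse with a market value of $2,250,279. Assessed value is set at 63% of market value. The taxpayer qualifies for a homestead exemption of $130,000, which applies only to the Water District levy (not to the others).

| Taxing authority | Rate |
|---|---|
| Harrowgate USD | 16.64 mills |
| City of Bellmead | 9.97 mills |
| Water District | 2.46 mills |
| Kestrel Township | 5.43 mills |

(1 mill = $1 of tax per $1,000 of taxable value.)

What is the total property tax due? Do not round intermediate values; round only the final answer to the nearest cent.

$48,590.01

Assessed value = $2,250,279 × 0.63 = $1,417,675.77
Harrowgate USD: $1,417,675.77 × 0.01664 = $23,590.1248128
City of Bellmead: $1,417,675.77 × 0.00997 = $14,134.2274269
Water District: ($1,417,675.77 − $130,000) × 0.00246 = $1,287,675.77 × 0.00246 = $3,167.6823942
Kestrel Township: $1,417,675.77 × 0.00543 = $7,697.9794311
Total = $48,590.014065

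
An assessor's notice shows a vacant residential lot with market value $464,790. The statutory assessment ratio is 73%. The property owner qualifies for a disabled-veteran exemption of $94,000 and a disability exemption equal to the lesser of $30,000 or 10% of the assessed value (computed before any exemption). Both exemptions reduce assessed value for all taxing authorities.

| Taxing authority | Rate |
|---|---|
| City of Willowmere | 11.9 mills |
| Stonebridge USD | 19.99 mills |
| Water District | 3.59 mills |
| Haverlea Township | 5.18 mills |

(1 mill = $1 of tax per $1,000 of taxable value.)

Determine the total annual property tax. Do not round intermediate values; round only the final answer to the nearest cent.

Assessed value = $464,790 × 0.73 = $339,296.7
Disability exemption = min($30,000, 10% × $339,296.7) = min($30,000, $33,929.67) = $30,000 (dollar cap binds)
Taxable value = $339,296.7 − $94,000 − $30,000 = $215,296.7
City of Willowmere: $215,296.7 × 0.0119 = $2,562.03073
Stonebridge USD: $215,296.7 × 0.01999 = $4,303.781033
Water District: $215,296.7 × 0.00359 = $772.915153
Haverlea Township: $215,296.7 × 0.00518 = $1,115.236906
Total = $8,753.963822

$8,753.96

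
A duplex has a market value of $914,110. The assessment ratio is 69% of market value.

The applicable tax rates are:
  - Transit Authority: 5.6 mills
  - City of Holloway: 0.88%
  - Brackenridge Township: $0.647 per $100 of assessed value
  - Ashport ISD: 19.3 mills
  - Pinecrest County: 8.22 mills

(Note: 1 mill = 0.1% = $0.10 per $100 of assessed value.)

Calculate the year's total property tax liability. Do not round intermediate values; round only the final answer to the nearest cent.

Assessed value = $914,110 × 0.69 = $630,735.9
Transit Authority: $630,735.9 × 0.0056 = $3,532.12104
City of Holloway: $630,735.9 × 0.0088 = $5,550.47592
Brackenridge Township: $630,735.9 × 0.00647 = $4,080.861273
Ashport ISD: $630,735.9 × 0.0193 = $12,173.20287
Pinecrest County: $630,735.9 × 0.00822 = $5,184.649098
Total = $30,521.310201

$30,521.31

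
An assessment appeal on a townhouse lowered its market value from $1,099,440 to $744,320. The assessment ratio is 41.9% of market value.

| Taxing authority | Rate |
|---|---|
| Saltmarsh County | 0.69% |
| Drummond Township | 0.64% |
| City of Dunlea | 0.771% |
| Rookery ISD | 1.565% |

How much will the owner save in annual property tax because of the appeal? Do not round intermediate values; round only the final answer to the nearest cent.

$5,454.83

Old assessed value = $1,099,440 × 0.419 = $460,665.36
New assessed value = $744,320 × 0.419 = $311,870.08
Combined rate = 0.0069 + 0.0064 + 0.00771 + 0.01565 = 0.03666
Old tax = $460,665.36 × 0.03666 = $16,887.9920976
New tax = $311,870.08 × 0.03666 = $11,433.1571328
Reduction = $16,887.9920976 − $11,433.1571328 = $5,454.8349648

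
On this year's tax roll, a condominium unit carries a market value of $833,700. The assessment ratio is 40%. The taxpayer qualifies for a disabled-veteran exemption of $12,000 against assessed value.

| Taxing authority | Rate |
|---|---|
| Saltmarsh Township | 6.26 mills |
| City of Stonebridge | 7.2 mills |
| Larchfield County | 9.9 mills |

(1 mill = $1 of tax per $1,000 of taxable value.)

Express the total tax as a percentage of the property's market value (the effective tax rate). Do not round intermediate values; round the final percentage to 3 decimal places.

Assessed value = $833,700 × 0.4 = $333,480
Taxable value = $333,480 − $12,000 = $321,480
Saltmarsh Township: $321,480 × 0.00626 = $2,012.4648
City of Stonebridge: $321,480 × 0.0072 = $2,314.656
Larchfield County: $321,480 × 0.0099 = $3,182.652
Total tax = $7,509.7728
Effective rate = $7,509.7728 ÷ $833,700 = 0.901% of market value

0.901%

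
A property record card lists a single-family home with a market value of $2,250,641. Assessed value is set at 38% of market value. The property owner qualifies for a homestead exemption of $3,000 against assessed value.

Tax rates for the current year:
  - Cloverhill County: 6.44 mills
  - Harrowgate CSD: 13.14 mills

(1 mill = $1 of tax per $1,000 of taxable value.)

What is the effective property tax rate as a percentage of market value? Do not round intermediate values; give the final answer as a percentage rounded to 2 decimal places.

0.74%

Assessed value = $2,250,641 × 0.38 = $855,243.58
Taxable value = $855,243.58 − $3,000 = $852,243.58
Cloverhill County: $852,243.58 × 0.00644 = $5,488.4486552
Harrowgate CSD: $852,243.58 × 0.01314 = $11,198.4806412
Total tax = $16,686.9292964
Effective rate = $16,686.9292964 ÷ $2,250,641 = 0.74% of market value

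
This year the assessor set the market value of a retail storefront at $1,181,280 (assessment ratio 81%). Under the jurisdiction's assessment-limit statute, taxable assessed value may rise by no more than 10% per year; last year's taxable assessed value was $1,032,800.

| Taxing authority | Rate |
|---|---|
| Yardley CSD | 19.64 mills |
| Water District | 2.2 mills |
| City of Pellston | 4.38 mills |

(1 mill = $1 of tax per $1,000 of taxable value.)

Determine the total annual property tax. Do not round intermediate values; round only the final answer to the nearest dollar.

$25,088

Uncapped assessed value = $1,181,280 × 0.81 = $956,836.8
Cap limit = $1,032,800 × 1.1 = $1,136,080
Taxable assessed value = min($956,836.8, $1,136,080) = $956,836.8 (cap does not bind)
Yardley CSD: $956,836.8 × 0.01964 = $18,792.274752
Water District: $956,836.8 × 0.0022 = $2,105.04096
City of Pellston: $956,836.8 × 0.00438 = $4,190.945184
Total = $25,088.260896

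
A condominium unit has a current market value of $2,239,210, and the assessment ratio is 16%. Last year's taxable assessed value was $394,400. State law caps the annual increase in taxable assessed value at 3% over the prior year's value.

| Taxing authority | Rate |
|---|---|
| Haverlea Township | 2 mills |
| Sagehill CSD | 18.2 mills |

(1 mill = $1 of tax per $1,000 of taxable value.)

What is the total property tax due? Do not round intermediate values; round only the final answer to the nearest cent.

$7,237.13

Uncapped assessed value = $2,239,210 × 0.16 = $358,273.6
Cap limit = $394,400 × 1.03 = $406,232
Taxable assessed value = min($358,273.6, $406,232) = $358,273.6 (cap does not bind)
Haverlea Township: $358,273.6 × 0.002 = $716.5472
Sagehill CSD: $358,273.6 × 0.0182 = $6,520.57952
Total = $7,237.12672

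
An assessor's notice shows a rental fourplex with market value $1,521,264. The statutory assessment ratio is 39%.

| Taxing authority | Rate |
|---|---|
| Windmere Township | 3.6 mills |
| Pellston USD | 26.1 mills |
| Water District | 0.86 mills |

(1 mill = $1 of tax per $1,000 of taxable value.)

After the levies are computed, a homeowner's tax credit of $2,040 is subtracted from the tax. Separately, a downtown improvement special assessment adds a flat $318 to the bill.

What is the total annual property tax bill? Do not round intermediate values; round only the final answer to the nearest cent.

Assessed value = $1,521,264 × 0.39 = $593,292.96
Windmere Township: $593,292.96 × 0.0036 = $2,135.854656
Pellston USD: $593,292.96 × 0.0261 = $15,484.946256
Water District: $593,292.96 × 0.00086 = $510.2319456
Levies subtotal = $18,131.0328576
After credit = $18,131.0328576 − $2,040 = $16,091.0328576
Total = $16,091.0328576 + $318 = $16,409.0328576

$16,409.03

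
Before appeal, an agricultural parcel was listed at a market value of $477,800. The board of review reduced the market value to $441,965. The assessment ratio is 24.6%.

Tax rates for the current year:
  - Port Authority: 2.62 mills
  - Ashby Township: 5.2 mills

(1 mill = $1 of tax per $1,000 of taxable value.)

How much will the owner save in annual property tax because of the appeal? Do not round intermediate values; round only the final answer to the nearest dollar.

$69

Old assessed value = $477,800 × 0.246 = $117,538.8
New assessed value = $441,965 × 0.246 = $108,723.39
Combined rate = 0.00262 + 0.0052 = 0.00782
Old tax = $117,538.8 × 0.00782 = $919.153416
New tax = $108,723.39 × 0.00782 = $850.2169098
Reduction = $919.153416 − $850.2169098 = $68.9365062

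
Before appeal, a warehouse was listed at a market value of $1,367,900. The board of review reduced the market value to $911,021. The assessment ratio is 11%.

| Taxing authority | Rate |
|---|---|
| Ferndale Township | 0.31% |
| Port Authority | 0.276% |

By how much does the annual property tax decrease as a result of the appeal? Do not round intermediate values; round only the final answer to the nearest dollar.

Old assessed value = $1,367,900 × 0.11 = $150,469
New assessed value = $911,021 × 0.11 = $100,212.31
Combined rate = 0.0031 + 0.00276 = 0.00586
Old tax = $150,469 × 0.00586 = $881.74834
New tax = $100,212.31 × 0.00586 = $587.2441366
Reduction = $881.74834 − $587.2441366 = $294.5042034

$295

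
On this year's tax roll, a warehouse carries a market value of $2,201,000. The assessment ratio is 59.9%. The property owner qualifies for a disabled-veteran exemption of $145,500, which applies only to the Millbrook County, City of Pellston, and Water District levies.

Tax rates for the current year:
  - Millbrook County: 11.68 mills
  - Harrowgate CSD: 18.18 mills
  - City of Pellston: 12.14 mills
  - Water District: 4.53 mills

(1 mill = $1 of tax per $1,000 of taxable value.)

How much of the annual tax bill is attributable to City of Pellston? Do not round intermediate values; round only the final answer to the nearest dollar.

Assessed value = $2,201,000 × 0.599 = $1,318,399
City of Pellston taxable value = $1,318,399 − $145,500 = $1,172,899
City of Pellston levy = $1,172,899 × 0.01214 = $14,238.99386

$14,239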